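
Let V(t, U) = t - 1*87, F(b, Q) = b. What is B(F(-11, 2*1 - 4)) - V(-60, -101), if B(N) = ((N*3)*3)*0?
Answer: 147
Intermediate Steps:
V(t, U) = -87 + t (V(t, U) = t - 87 = -87 + t)
B(N) = 0 (B(N) = ((3*N)*3)*0 = (9*N)*0 = 0)
B(F(-11, 2*1 - 4)) - V(-60, -101) = 0 - (-87 - 60) = 0 - 1*(-147) = 0 + 147 = 147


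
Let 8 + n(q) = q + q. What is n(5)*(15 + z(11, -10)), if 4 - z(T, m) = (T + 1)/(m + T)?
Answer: 14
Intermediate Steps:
n(q) = -8 + 2*q (n(q) = -8 + (q + q) = -8 + 2*q)
z(T, m) = 4 - (1 + T)/(T + m) (z(T, m) = 4 - (T + 1)/(m + T) = 4 - (1 + T)/(T + m))
n(5)*(15 + z(11, -10)) = (-8 + 2*5)*(15 + (-1 + 3*11 + 4*(-10))/(11 - 10)) = (-8 + 10)*(15 + (-1 + 33 - 40)/1) = 2*(15 + 1*(-8)) = 2*(15 - 8) = 2*7 = 14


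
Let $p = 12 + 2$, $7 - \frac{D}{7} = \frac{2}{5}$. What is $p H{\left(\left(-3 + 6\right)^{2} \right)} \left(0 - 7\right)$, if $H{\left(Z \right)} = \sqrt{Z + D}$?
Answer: $- \frac{196 \sqrt{345}}{5} \approx -728.11$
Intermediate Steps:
$D = \frac{231}{5}$ ($D = 49 - 7 \cdot \frac{2}{5} = 49 - 7 \cdot 2 \cdot \frac{1}{5} = 49 - \frac{14}{5} = \frac{231}{5} \approx 46.2$)
$H{\left(Z \right)} = \sqrt{\frac{231}{5} + Z}$ ($H{\left(Z \right)} = \sqrt{Z + \frac{231}{5}} = \sqrt{\frac{231}{5} + Z}$)
$p = 14$
$p H{\left(\left(-3 + 6\right)^{2} \right)} \left(0 - 7\right) = 14 \frac{\sqrt{1155 + 25 \left(-3 + 6\right)^{2}}}{5} \left(0 - 7\right) = 14 \frac{\sqrt{1155 + 25 \cdot 3^{2}}}{5} \left(-7\right) = 14 \frac{\sqrt{1155 + 25 \cdot 9}}{5} \left(-7\right) = 14 \frac{\sqrt{1155 + 225}}{5} \left(-7\right) = 14 \frac{\sqrt{1380}}{5} \left(-7\right) = 14 \frac{2 \sqrt{345}}{5} \left(-7\right) = \frac{28 \sqrt{345}}{5} \left(-7\right) = - \frac{196 \sqrt{345}}{5}$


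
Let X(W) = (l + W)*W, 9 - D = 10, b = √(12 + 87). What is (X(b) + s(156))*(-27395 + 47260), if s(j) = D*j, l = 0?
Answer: -1132305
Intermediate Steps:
b = 3*√11 (b = √99 = 3*√11 ≈ 9.9499)
D = -1 (D = 9 - 1*10 = 9 - 10 = -1)
X(W) = W² (X(W) = (0 + W)*W = W*W = W²)
s(j) = -j
(X(b) + s(156))*(-27395 + 47260) = ((3*√11)² - 1*156)*(-27395 + 47260) = (99 - 156)*19865 = -57*19865 = -1132305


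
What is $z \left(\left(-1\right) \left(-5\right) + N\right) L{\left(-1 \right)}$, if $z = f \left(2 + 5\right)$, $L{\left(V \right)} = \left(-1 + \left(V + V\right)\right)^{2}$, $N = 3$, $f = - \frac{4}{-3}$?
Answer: $672$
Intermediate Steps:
$f = \frac{4}{3}$ ($f = \left(-4\right) \left(- \frac{1}{3}\right) = \frac{4}{3} \approx 1.3333$)
$L{\left(V \right)} = \left(-1 + 2 V\right)^{2}$
$z = \frac{28}{3}$ ($z = \frac{4 \left(2 + 5\right)}{3} = \frac{4}{3} \cdot 7 = \frac{28}{3} \approx 9.3333$)
$z \left(\left(-1\right) \left(-5\right) + N\right) L{\left(-1 \right)} = \frac{28 \left(\left(-1\right) \left(-5\right) + 3\right)}{3} \left(-1 + 2 \left(-1\right)\right)^{2} = \frac{28 \left(5 + 3\right)}{3} \left(-1 - 2\right)^{2} = \frac{28}{3} \cdot 8 \left(-3\right)^{2} = \frac{224}{3} \cdot 9 = 672$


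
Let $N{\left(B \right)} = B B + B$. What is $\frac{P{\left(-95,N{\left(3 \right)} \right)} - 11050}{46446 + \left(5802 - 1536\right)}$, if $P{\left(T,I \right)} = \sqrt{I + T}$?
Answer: $- \frac{5525}{25356} + \frac{i \sqrt{83}}{50712} \approx -0.2179 + 0.00017965 i$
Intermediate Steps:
$N{\left(B \right)} = B + B^{2}$ ($N{\left(B \right)} = B^{2} + B = B + B^{2}$)
$\frac{P{\left(-95,N{\left(3 \right)} \right)} - 11050}{46446 + \left(5802 - 1536\right)} = \frac{\sqrt{3 \left(1 + 3\right) - 95} - 11050}{46446 + \left(5802 - 1536\right)} = \frac{\sqrt{3 \cdot 4 - 95} - 11050}{46446 + \left(5802 - 1536\right)} = \frac{\sqrt{12 - 95} - 11050}{46446 + 4266} = \frac{\sqrt{-83} - 11050}{50712} = \left(i \sqrt{83} - 11050\right) \frac{1}{50712} = \left(-11050 + i \sqrt{83}\right) \frac{1}{50712} = - \frac{5525}{25356} + \frac{i \sqrt{83}}{50712}$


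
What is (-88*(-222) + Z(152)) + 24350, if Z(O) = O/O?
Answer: 43887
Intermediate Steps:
Z(O) = 1
(-88*(-222) + Z(152)) + 24350 = (-88*(-222) + 1) + 24350 = (19536 + 1) + 24350 = 19537 + 24350 = 43887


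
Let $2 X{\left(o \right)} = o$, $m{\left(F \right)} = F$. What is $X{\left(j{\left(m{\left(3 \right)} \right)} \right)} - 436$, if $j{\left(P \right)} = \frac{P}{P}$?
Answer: $- \frac{871}{2} \approx -435.5$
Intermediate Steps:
$j{\left(P \right)} = 1$
$X{\left(o \right)} = \frac{o}{2}$
$X{\left(j{\left(m{\left(3 \right)} \right)} \right)} - 436 = \frac{1}{2} \cdot 1 - 436 = \frac{1}{2} - 436 = - \frac{871}{2}$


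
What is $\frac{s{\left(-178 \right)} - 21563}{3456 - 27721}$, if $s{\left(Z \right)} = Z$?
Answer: $\frac{21741}{24265} \approx 0.89598$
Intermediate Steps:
$\frac{s{\left(-178 \right)} - 21563}{3456 - 27721} = \frac{-178 - 21563}{3456 - 27721} = - \frac{21741}{-24265} = \left(-21741\right) \left(- \frac{1}{24265}\right) = \frac{21741}{24265}$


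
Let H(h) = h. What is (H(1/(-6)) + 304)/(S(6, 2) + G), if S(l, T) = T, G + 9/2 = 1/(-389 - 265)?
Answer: -198707/1636 ≈ -121.46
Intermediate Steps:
G = -1472/327 (G = -9/2 + 1/(-389 - 265) = -9/2 + 1/(-654) = -9/2 - 1/654 = -1472/327 ≈ -4.5015)
(H(1/(-6)) + 304)/(S(6, 2) + G) = (1/(-6) + 304)/(2 - 1472/327) = (-1/6 + 304)/(-818/327) = (1823/6)*(-327/818) = -198707/1636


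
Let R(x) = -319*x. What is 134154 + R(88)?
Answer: 106082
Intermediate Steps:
134154 + R(88) = 134154 - 319*88 = 134154 - 28072 = 106082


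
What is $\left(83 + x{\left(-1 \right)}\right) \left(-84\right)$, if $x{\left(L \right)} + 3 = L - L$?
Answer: $-6720$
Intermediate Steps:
$x{\left(L \right)} = -3$ ($x{\left(L \right)} = -3 + \left(L - L\right) = -3 + 0 = -3$)
$\left(83 + x{\left(-1 \right)}\right) \left(-84\right) = \left(83 - 3\right) \left(-84\right) = 80 \left(-84\right) = -6720$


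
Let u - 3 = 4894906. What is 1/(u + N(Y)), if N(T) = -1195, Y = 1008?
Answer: 1/4893714 ≈ 2.0434e-7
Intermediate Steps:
u = 4894909 (u = 3 + 4894906 = 4894909)
1/(u + N(Y)) = 1/(4894909 - 1195) = 1/4893714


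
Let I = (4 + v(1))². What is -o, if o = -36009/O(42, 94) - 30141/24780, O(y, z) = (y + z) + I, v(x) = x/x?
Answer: 42721701/189980 ≈ 224.87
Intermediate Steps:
v(x) = 1
I = 25 (I = (4 + 1)² = 5² = 25)
O(y, z) = 25 + y + z (O(y, z) = (y + z) + 25 = 25 + y + z)
o = -42721701/189980 (o = -36009/(25 + 42 + 94) - 30141/24780 = -36009/161 - 30141*1/24780 = -36009*1/161 - 10047/8260 = -36009/161 - 10047/8260 = -42721701/189980 ≈ -224.87)
-o = -1*(-42721701/189980) = 42721701/189980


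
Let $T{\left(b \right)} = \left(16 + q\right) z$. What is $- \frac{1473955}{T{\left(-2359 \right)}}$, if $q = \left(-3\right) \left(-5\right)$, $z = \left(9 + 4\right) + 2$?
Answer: $- \frac{294791}{93} \approx -3169.8$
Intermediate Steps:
$z = 15$ ($z = 13 + 2 = 15$)
$q = 15$
$T{\left(b \right)} = 465$ ($T{\left(b \right)} = \left(16 + 15\right) 15 = 31 \cdot 15 = 465$)
$- \frac{1473955}{T{\left(-2359 \right)}} = - \frac{1473955}{465} = \left(-1473955\right) \frac{1}{465} = - \frac{294791}{93}$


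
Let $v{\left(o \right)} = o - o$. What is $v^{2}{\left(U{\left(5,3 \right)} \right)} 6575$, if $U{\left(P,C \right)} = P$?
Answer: $0$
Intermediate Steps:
$v{\left(o \right)} = 0$
$v^{2}{\left(U{\left(5,3 \right)} \right)} 6575 = 0^{2} \cdot 6575 = 0 \cdot 6575 = 0$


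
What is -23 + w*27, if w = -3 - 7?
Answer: -293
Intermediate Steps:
w = -10
-23 + w*27 = -23 - 10*27 = -23 - 270 = -293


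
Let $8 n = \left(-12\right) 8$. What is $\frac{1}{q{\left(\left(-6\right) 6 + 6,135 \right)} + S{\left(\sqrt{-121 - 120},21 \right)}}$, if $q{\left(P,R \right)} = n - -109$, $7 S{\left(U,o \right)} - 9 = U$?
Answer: $\frac{688}{67655} - \frac{i \sqrt{241}}{67655} \approx 0.010169 - 0.00022946 i$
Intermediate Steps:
$S{\left(U,o \right)} = \frac{9}{7} + \frac{U}{7}$
$n = -12$ ($n = \frac{\left(-12\right) 8}{8} = \frac{1}{8} \left(-96\right) = -12$)
$q{\left(P,R \right)} = 97$ ($q{\left(P,R \right)} = -12 - -109 = -12 + 109 = 97$)
$\frac{1}{q{\left(\left(-6\right) 6 + 6,135 \right)} + S{\left(\sqrt{-121 - 120},21 \right)}} = \frac{1}{97 + \left(\frac{9}{7} + \frac{\sqrt{-121 - 120}}{7}\right)} = \frac{1}{97 + \left(\frac{9}{7} + \frac{\sqrt{-241}}{7}\right)} = \frac{1}{97 + \left(\frac{9}{7} + \frac{i \sqrt{241}}{7}\right)} = \frac{1}{\frac{688}{7} + \frac{i \sqrt{241}}{7}}$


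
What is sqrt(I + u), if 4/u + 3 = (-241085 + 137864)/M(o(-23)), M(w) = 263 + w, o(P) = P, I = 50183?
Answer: sqrt(60240395236407)/34647 ≈ 224.02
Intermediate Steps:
u = -320/34647 (u = 4/(-3 + (-241085 + 137864)/(263 - 23)) = 4/(-3 - 103221/240) = 4/(-3 - 103221*1/240) = 4/(-3 - 34407/80) = 4/(-34647/80) = 4*(-80/34647) = -320/34647 ≈ -0.0092360)
sqrt(I + u) = sqrt(50183 - 320/34647) = sqrt(1738690081/34647) = sqrt(60240395236407)/34647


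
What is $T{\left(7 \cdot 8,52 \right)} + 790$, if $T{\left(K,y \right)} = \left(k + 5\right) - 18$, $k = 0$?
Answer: $777$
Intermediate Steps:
$T{\left(K,y \right)} = -13$ ($T{\left(K,y \right)} = \left(0 + 5\right) - 18 = 5 - 18 = -13$)
$T{\left(7 \cdot 8,52 \right)} + 790 = -13 + 790 = 777$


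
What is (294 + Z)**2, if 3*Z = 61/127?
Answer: 12560805625/145161 ≈ 86530.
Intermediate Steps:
Z = 61/381 (Z = (61/127)/3 = (61*(1/127))/3 = (1/3)*(61/127) = 61/381 ≈ 0.16010)
(294 + Z)**2 = (294 + 61/381)**2 = (112075/381)**2 = 12560805625/145161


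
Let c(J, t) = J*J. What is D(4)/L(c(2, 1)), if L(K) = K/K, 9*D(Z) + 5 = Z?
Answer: -1/9 ≈ -0.11111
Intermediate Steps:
D(Z) = -5/9 + Z/9
c(J, t) = J**2
L(K) = 1
D(4)/L(c(2, 1)) = (-5/9 + (1/9)*4)/1 = (-5/9 + 4/9)*1 = -1/9*1 = -1/9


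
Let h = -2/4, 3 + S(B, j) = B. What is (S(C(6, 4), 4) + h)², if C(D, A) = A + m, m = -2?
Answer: 9/4 ≈ 2.2500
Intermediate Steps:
C(D, A) = -2 + A (C(D, A) = A - 2 = -2 + A)
S(B, j) = -3 + B
h = -½ (h = -2*¼ = -½ ≈ -0.50000)
(S(C(6, 4), 4) + h)² = ((-3 + (-2 + 4)) - ½)² = ((-3 + 2) - ½)² = (-1 - ½)² = (-3/2)² = 9/4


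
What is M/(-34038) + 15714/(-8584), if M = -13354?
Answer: -105060599/73045548 ≈ -1.4383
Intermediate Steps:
M/(-34038) + 15714/(-8584) = -13354/(-34038) + 15714/(-8584) = -13354*(-1/34038) + 15714*(-1/8584) = 6677/17019 - 7857/4292 = -105060599/73045548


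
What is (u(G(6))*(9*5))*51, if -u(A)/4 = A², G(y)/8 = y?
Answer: -21150720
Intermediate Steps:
G(y) = 8*y
u(A) = -4*A²
(u(G(6))*(9*5))*51 = ((-4*(8*6)²)*(9*5))*51 = (-4*48²*45)*51 = (-4*2304*45)*51 = -9216*45*51 = -414720*51 = -21150720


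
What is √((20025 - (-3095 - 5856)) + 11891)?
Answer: √40867 ≈ 202.16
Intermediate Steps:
√((20025 - (-3095 - 5856)) + 11891) = √((20025 - 1*(-8951)) + 11891) = √((20025 + 8951) + 11891) = √(28976 + 11891) = √40867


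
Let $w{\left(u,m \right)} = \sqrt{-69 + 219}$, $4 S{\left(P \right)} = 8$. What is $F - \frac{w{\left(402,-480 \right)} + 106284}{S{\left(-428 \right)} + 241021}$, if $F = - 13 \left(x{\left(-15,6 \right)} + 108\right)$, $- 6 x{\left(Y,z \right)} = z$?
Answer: $- \frac{111789759}{80341} - \frac{5 \sqrt{6}}{241023} \approx -1391.4$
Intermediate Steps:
$S{\left(P \right)} = 2$ ($S{\left(P \right)} = \frac{1}{4} \cdot 8 = 2$)
$w{\left(u,m \right)} = 5 \sqrt{6}$ ($w{\left(u,m \right)} = \sqrt{150} = 5 \sqrt{6}$)
$x{\left(Y,z \right)} = - \frac{z}{6}$
$F = -1391$ ($F = - 13 \left(\left(- \frac{1}{6}\right) 6 + 108\right) = - 13 \left(-1 + 108\right) = \left(-13\right) 107 = -1391$)
$F - \frac{w{\left(402,-480 \right)} + 106284}{S{\left(-428 \right)} + 241021} = -1391 - \frac{5 \sqrt{6} + 106284}{2 + 241021} = -1391 - \frac{106284 + 5 \sqrt{6}}{241023} = -1391 - \left(106284 + 5 \sqrt{6}\right) \frac{1}{241023} = -1391 - \left(\frac{35428}{80341} + \frac{5 \sqrt{6}}{241023}\right) = - \frac{111789759}{80341} - \frac{5 \sqrt{6}}{241023}$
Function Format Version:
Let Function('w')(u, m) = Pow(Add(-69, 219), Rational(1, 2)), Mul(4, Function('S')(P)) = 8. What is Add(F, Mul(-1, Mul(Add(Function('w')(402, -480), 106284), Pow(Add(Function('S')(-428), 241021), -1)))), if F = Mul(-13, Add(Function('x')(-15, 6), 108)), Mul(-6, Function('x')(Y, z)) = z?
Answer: Add(Rational(-111789759, 80341), Mul(Rational(-5, 241023), Pow(6, Rational(1, 2)))) ≈ -1391.4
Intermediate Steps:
Function('S')(P) = 2 (Function('S')(P) = Mul(Rational(1, 4), 8) = 2)
Function('w')(u, m) = Mul(5, Pow(6, Rational(1, 2))) (Function('w')(u, m) = Pow(150, Rational(1, 2)) = Mul(5, Pow(6, Rational(1, 2))))
Function('x')(Y, z) = Mul(Rational(-1, 6), z)
F = -1391 (F = Mul(-13, Add(Mul(Rational(-1, 6), 6), 108)) = Mul(-13, Add(-1, 108)) = Mul(-13, 107) = -1391)
Add(F, Mul(-1, Mul(Add(Function('w')(402, -480), 106284), Pow(Add(Function('S')(-428), 241021), -1)))) = Add(-1391, Mul(-1, Mul(Add(Mul(5, Pow(6, Rational(1, 2))), 106284), Pow(Add(2, 241021), -1)))) = Add(-1391, Mul(-1, Mul(Add(106284, Mul(5, Pow(6, Rational(1, 2)))), Pow(241023, -1)))) = Add(-1391, Mul(-1, Mul(Add(106284, Mul(5, Pow(6, Rational(1, 2)))), Rational(1, 241023)))) = Add(-1391, Mul(-1, Add(Rational(35428, 80341), Mul(Rational(5, 241023), Pow(6, Rational(1, 2)))))) = Add(-1391, Add(Rational(-35428, 80341), Mul(Rational(-5, 241023), Pow(6, Rational(1, 2))))) = Add(Rational(-111789759, 80341), Mul(Rational(-5, 241023), Pow(6, Rational(1, 2))))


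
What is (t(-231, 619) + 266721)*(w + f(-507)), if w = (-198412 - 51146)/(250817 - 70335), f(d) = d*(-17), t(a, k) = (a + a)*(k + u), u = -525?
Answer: 5601502267200/2911 ≈ 1.9243e+9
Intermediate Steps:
t(a, k) = 2*a*(-525 + k) (t(a, k) = (a + a)*(k - 525) = (2*a)*(-525 + k) = 2*a*(-525 + k))
f(d) = -17*d
w = -124779/90241 (w = -249558/180482 = -249558*1/180482 = -124779/90241 ≈ -1.3827)
(t(-231, 619) + 266721)*(w + f(-507)) = (2*(-231)*(-525 + 619) + 266721)*(-124779/90241 - 17*(-507)) = (2*(-231)*94 + 266721)*(-124779/90241 + 8619) = (-43428 + 266721)*(777662400/90241) = 223293*(777662400/90241) = 5601502267200/2911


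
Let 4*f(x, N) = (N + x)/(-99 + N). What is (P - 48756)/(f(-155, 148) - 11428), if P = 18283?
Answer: 853244/319985 ≈ 2.6665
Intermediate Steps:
f(x, N) = (N + x)/(4*(-99 + N)) (f(x, N) = ((N + x)/(-99 + N))/4 = (N + x)/(4*(-99 + N)))
(P - 48756)/(f(-155, 148) - 11428) = (18283 - 48756)/((148 - 155)/(4*(-99 + 148)) - 11428) = -30473/((¼)*(-7)/49 - 11428) = -30473/((¼)*(1/49)*(-7) - 11428) = -30473/(-1/28 - 11428) = -30473/(-319985/28) = -30473*(-28/319985) = 853244/319985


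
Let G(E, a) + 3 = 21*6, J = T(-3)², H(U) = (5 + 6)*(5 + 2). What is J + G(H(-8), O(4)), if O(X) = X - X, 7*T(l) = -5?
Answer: 6052/49 ≈ 123.51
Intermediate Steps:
T(l) = -5/7 (T(l) = (⅐)*(-5) = -5/7)
H(U) = 77 (H(U) = 11*7 = 77)
O(X) = 0
J = 25/49 (J = (-5/7)² = 25/49 ≈ 0.51020)
G(E, a) = 123 (G(E, a) = -3 + 21*6 = -3 + 126 = 123)
J + G(H(-8), O(4)) = 25/49 + 123 = 6052/49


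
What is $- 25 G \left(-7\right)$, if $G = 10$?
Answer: $1750$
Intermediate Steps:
$- 25 G \left(-7\right) = \left(-25\right) 10 \left(-7\right) = \left(-250\right) \left(-7\right) = 1750$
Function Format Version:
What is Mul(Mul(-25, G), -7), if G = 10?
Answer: 1750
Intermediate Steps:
Mul(Mul(-25, G), -7) = Mul(Mul(-25, 10), -7) = Mul(-250, -7) = 1750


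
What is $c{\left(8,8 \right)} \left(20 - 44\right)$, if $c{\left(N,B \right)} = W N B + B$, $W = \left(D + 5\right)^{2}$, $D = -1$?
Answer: $-24768$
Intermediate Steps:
$W = 16$ ($W = \left(-1 + 5\right)^{2} = 4^{2} = 16$)
$c{\left(N,B \right)} = B + 16 B N$ ($c{\left(N,B \right)} = 16 N B + B = 16 B N + B = B + 16 B N$)
$c{\left(8,8 \right)} \left(20 - 44\right) = 8 \left(1 + 16 \cdot 8\right) \left(20 - 44\right) = 8 \left(1 + 128\right) \left(-24\right) = 8 \cdot 129 \left(-24\right) = 1032 \left(-24\right) = -24768$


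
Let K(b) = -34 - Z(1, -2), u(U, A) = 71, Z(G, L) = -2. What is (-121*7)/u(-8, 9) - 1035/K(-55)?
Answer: 46381/2272 ≈ 20.414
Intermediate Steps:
K(b) = -32 (K(b) = -34 - 1*(-2) = -34 + 2 = -32)
(-121*7)/u(-8, 9) - 1035/K(-55) = -121*7/71 - 1035/(-32) = -847*1/71 - 1035*(-1/32) = -847/71 + 1035/32 = 46381/2272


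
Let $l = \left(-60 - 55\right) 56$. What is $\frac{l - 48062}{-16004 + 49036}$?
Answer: $- \frac{27251}{16516} \approx -1.65$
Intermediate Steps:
$l = -6440$ ($l = \left(-115\right) 56 = -6440$)
$\frac{l - 48062}{-16004 + 49036} = \frac{-6440 - 48062}{-16004 + 49036} = - \frac{54502}{33032} = \left(-54502\right) \frac{1}{33032} = - \frac{27251}{16516}$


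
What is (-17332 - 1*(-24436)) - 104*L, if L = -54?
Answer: 12720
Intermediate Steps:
(-17332 - 1*(-24436)) - 104*L = (-17332 - 1*(-24436)) - 104*(-54) = (-17332 + 24436) - 1*(-5616) = 7104 + 5616 = 12720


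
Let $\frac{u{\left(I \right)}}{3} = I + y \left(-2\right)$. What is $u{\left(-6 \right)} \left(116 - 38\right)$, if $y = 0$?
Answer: $-1404$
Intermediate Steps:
$u{\left(I \right)} = 3 I$ ($u{\left(I \right)} = 3 \left(I + 0 \left(-2\right)\right) = 3 \left(I + 0\right) = 3 I$)
$u{\left(-6 \right)} \left(116 - 38\right) = 3 \left(-6\right) \left(116 - 38\right) = \left(-18\right) 78 = -1404$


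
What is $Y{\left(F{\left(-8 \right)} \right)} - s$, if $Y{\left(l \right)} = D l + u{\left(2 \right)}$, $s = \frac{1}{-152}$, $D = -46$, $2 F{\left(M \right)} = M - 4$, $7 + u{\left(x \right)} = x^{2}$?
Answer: $\frac{41497}{152} \approx 273.01$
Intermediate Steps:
$u{\left(x \right)} = -7 + x^{2}$
$F{\left(M \right)} = -2 + \frac{M}{2}$ ($F{\left(M \right)} = \frac{M - 4}{2} = \frac{-4 + M}{2} = -2 + \frac{M}{2}$)
$s = - \frac{1}{152} \approx -0.0065789$
$Y{\left(l \right)} = -3 - 46 l$ ($Y{\left(l \right)} = - 46 l - \left(7 - 2^{2}\right) = - 46 l + \left(-7 + 4\right) = - 46 l - 3 = -3 - 46 l$)
$Y{\left(F{\left(-8 \right)} \right)} - s = \left(-3 - 46 \left(-2 + \frac{1}{2} \left(-8\right)\right)\right) - - \frac{1}{152} = \left(-3 - 46 \left(-2 - 4\right)\right) + \frac{1}{152} = \left(-3 - -276\right) + \frac{1}{152} = \left(-3 + 276\right) + \frac{1}{152} = 273 + \frac{1}{152} = \frac{41497}{152}$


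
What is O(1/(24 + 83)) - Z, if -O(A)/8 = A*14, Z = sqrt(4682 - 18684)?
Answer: -112/107 - I*sqrt(14002) ≈ -1.0467 - 118.33*I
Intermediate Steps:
Z = I*sqrt(14002) (Z = sqrt(-14002) = I*sqrt(14002) ≈ 118.33*I)
O(A) = -112*A (O(A) = -8*A*14 = -112*A)
O(1/(24 + 83)) - Z = -112/(24 + 83) - I*sqrt(14002) = -112/107 - I*sqrt(14002)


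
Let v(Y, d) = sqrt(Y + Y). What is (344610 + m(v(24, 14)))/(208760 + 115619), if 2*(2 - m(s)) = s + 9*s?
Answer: 344612/324379 - 20*sqrt(3)/324379 ≈ 1.0623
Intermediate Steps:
v(Y, d) = sqrt(2)*sqrt(Y) (v(Y, d) = sqrt(2*Y) = sqrt(2)*sqrt(Y))
m(s) = 2 - 5*s (m(s) = 2 - (s + 9*s)/2 = 2 - 5*s)
(344610 + m(v(24, 14)))/(208760 + 115619) = (344610 + (2 - 5*sqrt(2)*sqrt(24)))/(208760 + 115619) = (344610 + (2 - 5*sqrt(2)*2*sqrt(6)))/324379 = (344610 + (2 - 20*sqrt(3)))*(1/324379) = (344612 - 20*sqrt(3))*(1/324379) = 344612/324379 - 20*sqrt(3)/324379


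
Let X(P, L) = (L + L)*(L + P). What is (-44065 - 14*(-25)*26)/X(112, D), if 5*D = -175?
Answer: 999/154 ≈ 6.4870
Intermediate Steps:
D = -35 (D = (⅕)*(-175) = -35)
X(P, L) = 2*L*(L + P) (X(P, L) = (2*L)*(L + P) = 2*L*(L + P))
(-44065 - 14*(-25)*26)/X(112, D) = (-44065 - 14*(-25)*26)/((2*(-35)*(-35 + 112))) = (-44065 + 350*26)/((2*(-35)*77)) = (-44065 + 9100)/(-5390) = -34965*(-1/5390) = 999/154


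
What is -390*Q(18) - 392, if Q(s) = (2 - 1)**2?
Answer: -782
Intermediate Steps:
Q(s) = 1 (Q(s) = 1**2 = 1)
-390*Q(18) - 392 = -390*1 - 392 = -390 - 392 = -782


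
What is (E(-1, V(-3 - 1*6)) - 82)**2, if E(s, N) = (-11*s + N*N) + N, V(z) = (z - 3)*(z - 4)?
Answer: 596385241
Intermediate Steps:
V(z) = (-4 + z)*(-3 + z) (V(z) = (-3 + z)*(-4 + z) = (-4 + z)*(-3 + z))
E(s, N) = N + N**2 - 11*s (E(s, N) = (-11*s + N**2) + N = (N**2 - 11*s) + N = N + N**2 - 11*s)
(E(-1, V(-3 - 1*6)) - 82)**2 = (((12 + (-3 - 1*6)**2 - 7*(-3 - 1*6)) + (12 + (-3 - 1*6)**2 - 7*(-3 - 1*6))**2 - 11*(-1)) - 82)**2 = (((12 + (-3 - 6)**2 - 7*(-3 - 6)) + (12 + (-3 - 6)**2 - 7*(-3 - 6))**2 + 11) - 82)**2 = (((12 + (-9)**2 - 7*(-9)) + (12 + (-9)**2 - 7*(-9))**2 + 11) - 82)**2 = (((12 + 81 + 63) + (12 + 81 + 63)**2 + 11) - 82)**2 = ((156 + 156**2 + 11) - 82)**2 = ((156 + 24336 + 11) - 82)**2 = (24503 - 82)**2 = 24421**2 = 596385241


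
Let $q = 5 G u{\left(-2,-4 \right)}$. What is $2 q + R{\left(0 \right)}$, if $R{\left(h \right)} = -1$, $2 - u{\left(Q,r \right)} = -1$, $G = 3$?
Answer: $89$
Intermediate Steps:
$u{\left(Q,r \right)} = 3$ ($u{\left(Q,r \right)} = 2 - -1 = 2 + 1 = 3$)
$q = 45$ ($q = 5 \cdot 3 \cdot 3 = 15 \cdot 3 = 45$)
$2 q + R{\left(0 \right)} = 2 \cdot 45 - 1 = 90 - 1 = 89$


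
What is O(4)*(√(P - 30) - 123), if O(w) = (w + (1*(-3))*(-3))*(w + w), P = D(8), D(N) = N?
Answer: -12792 + 104*I*√22 ≈ -12792.0 + 487.8*I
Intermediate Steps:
P = 8
O(w) = 2*w*(9 + w) (O(w) = (w - 3*(-3))*(2*w) = (w + 9)*(2*w) = (9 + w)*(2*w) = 2*w*(9 + w))
O(4)*(√(P - 30) - 123) = (2*4*(9 + 4))*(√(8 - 30) - 123) = (2*4*13)*(√(-22) - 123) = 104*(I*√22 - 123) = 104*(-123 + I*√22) = -12792 + 104*I*√22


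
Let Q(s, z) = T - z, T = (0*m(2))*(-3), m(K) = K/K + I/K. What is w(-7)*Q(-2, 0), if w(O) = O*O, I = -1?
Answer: 0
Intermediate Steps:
w(O) = O**2
m(K) = 1 - 1/K (m(K) = K/K - 1/K = 1 - 1/K)
T = 0 (T = (0*((-1 + 2)/2))*(-3) = (0*((1/2)*1))*(-3) = (0*(1/2))*(-3) = 0*(-3) = 0)
Q(s, z) = -z (Q(s, z) = 0 - z = -z)
w(-7)*Q(-2, 0) = (-7)**2*(-1*0) = 49*0 = 0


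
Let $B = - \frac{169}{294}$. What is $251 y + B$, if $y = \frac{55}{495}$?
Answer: $\frac{24091}{882} \approx 27.314$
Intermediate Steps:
$B = - \frac{169}{294}$ ($B = \left(-169\right) \frac{1}{294} = - \frac{169}{294} \approx -0.57483$)
$y = \frac{1}{9}$ ($y = 55 \cdot \frac{1}{495} = \frac{1}{9} \approx 0.11111$)
$251 y + B = 251 \cdot \frac{1}{9} - \frac{169}{294} = \frac{251}{9} - \frac{169}{294} = \frac{24091}{882}$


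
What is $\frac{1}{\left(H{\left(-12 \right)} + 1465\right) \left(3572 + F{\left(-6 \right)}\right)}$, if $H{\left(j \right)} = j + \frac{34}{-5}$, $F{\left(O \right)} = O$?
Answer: $\frac{5}{25785746} \approx 1.9391 \cdot 10^{-7}$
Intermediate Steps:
$H{\left(j \right)} = - \frac{34}{5} + j$ ($H{\left(j \right)} = j + 34 \left(- \frac{1}{5}\right) = j - \frac{34}{5} = - \frac{34}{5} + j$)
$\frac{1}{\left(H{\left(-12 \right)} + 1465\right) \left(3572 + F{\left(-6 \right)}\right)} = \frac{1}{\left(\left(- \frac{34}{5} - 12\right) + 1465\right) \left(3572 - 6\right)} = \frac{1}{\left(- \frac{94}{5} + 1465\right) 3566} = \frac{1}{\frac{7231}{5} \cdot 3566} = \frac{1}{\frac{25785746}{5}} = \frac{5}{25785746}$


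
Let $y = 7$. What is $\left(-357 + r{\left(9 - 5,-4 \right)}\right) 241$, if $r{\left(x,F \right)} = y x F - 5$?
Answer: $-114234$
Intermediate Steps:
$r{\left(x,F \right)} = -5 + 7 F x$ ($r{\left(x,F \right)} = 7 x F - 5 = 7 F x - 5 = -5 + 7 F x$)
$\left(-357 + r{\left(9 - 5,-4 \right)}\right) 241 = \left(-357 + \left(-5 + 7 \left(-4\right) \left(9 - 5\right)\right)\right) 241 = \left(-357 + \left(-5 + 7 \left(-4\right) 4\right)\right) 241 = \left(-357 - 117\right) 241 = \left(-474\right) 241 = -114234$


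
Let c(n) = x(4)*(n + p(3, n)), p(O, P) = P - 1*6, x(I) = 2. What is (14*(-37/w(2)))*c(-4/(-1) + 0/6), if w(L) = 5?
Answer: -2072/5 ≈ -414.40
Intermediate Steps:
p(O, P) = -6 + P (p(O, P) = P - 6 = -6 + P)
c(n) = -12 + 4*n (c(n) = 2*(n + (-6 + n)) = 2*(-6 + 2*n) = -12 + 4*n)
(14*(-37/w(2)))*c(-4/(-1) + 0/6) = (14*(-37/5))*(-12 + 4*(-4/(-1) + 0/6)) = (14*(-37*⅕))*(-12 + 4*(-4*(-1) + 0*(⅙))) = (14*(-37/5))*(-12 + 4*(4 + 0)) = -518*(-12 + 4*4)/5 = -518*(-12 + 16)/5 = -518/5*4 = -2072/5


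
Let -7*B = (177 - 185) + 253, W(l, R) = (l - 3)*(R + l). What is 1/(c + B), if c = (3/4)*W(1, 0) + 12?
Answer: -2/49 ≈ -0.040816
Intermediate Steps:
W(l, R) = (-3 + l)*(R + l)
c = 21/2 (c = (3/4)*(1² - 3*0 - 3*1 + 0*1) + 12 = (3*(¼))*(1 + 0 - 3 + 0) + 12 = (¾)*(-2) + 12 = -3/2 + 12 = 21/2 ≈ 10.500)
B = -35 (B = -((177 - 185) + 253)/7 = -(-8 + 253)/7 = -⅐*245 = -35)
1/(c + B) = 1/(21/2 - 35) = 1/(-49/2) = -2/49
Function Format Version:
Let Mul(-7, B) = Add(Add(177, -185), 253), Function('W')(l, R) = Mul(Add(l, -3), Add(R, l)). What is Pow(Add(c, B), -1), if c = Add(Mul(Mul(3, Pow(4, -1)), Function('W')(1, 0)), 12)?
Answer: Rational(-2, 49) ≈ -0.040816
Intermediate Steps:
Function('W')(l, R) = Mul(Add(-3, l), Add(R, l))
c = Rational(21, 2) (c = Add(Mul(Mul(3, Pow(4, -1)), Add(Pow(1, 2), Mul(-3, 0), Mul(-3, 1), Mul(0, 1))), 12) = Add(Mul(Mul(3, Rational(1, 4)), Add(1, 0, -3, 0)), 12) = Add(Mul(Rational(3, 4), -2), 12) = Add(Rational(-3, 2), 12) = Rational(21, 2) ≈ 10.500)
B = -35 (B = Mul(Rational(-1, 7), Add(Add(177, -185), 253)) = Mul(Rational(-1, 7), Add(-8, 253)) = Mul(Rational(-1, 7), 245) = -35)
Pow(Add(c, B), -1) = Pow(Add(Rational(21, 2), -35), -1) = Pow(Rational(-49, 2), -1) = Rational(-2, 49)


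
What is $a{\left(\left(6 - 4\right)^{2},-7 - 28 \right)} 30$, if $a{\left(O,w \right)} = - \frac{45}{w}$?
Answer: $\frac{270}{7} \approx 38.571$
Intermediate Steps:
$a{\left(\left(6 - 4\right)^{2},-7 - 28 \right)} 30 = - \frac{45}{-7 - 28} \cdot 30 = - \frac{45}{-35} \cdot 30 = \left(-45\right) \left(- \frac{1}{35}\right) 30 = \frac{9}{7} \cdot 30 = \frac{270}{7}$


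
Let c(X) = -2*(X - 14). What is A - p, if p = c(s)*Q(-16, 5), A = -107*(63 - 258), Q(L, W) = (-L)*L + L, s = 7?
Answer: 24673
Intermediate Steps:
Q(L, W) = L - L² (Q(L, W) = -L² + L = L - L²)
c(X) = 28 - 2*X (c(X) = -2*(-14 + X) = 28 - 2*X)
A = 20865 (A = -107*(-195) = 20865)
p = -3808 (p = (28 - 2*7)*(-16*(1 - 1*(-16))) = (28 - 14)*(-16*(1 + 16)) = 14*(-16*17) = 14*(-272) = -3808)
A - p = 20865 - 1*(-3808) = 20865 + 3808 = 24673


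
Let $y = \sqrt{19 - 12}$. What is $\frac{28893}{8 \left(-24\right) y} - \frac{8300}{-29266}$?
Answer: $\frac{4150}{14633} - \frac{9631 \sqrt{7}}{448} \approx -56.594$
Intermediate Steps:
$y = \sqrt{7} \approx 2.6458$
$\frac{28893}{8 \left(-24\right) y} - \frac{8300}{-29266} = \frac{28893}{8 \left(-24\right) \sqrt{7}} - \frac{8300}{-29266} = \frac{28893}{\left(-192\right) \sqrt{7}} - - \frac{4150}{14633} = 28893 \left(- \frac{\sqrt{7}}{1344}\right) + \frac{4150}{14633} = - \frac{9631 \sqrt{7}}{448} + \frac{4150}{14633} = \frac{4150}{14633} - \frac{9631 \sqrt{7}}{448}$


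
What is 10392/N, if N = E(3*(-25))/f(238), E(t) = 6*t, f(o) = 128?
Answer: -221696/75 ≈ -2955.9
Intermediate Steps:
N = -225/64 (N = (6*(3*(-25)))/128 = (6*(-75))*(1/128) = -450*1/128 = -225/64 ≈ -3.5156)
10392/N = 10392/(-225/64) = 10392*(-64/225) = -221696/75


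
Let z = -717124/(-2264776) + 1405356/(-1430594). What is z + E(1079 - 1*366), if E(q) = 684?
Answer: 276748245912637/404996869618 ≈ 683.33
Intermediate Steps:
z = -269612906075/404996869618 (z = -717124*(-1/2264776) + 1405356*(-1/1430594) = 179281/566194 - 702678/715297 = -269612906075/404996869618 ≈ -0.66572)
z + E(1079 - 1*366) = -269612906075/404996869618 + 684 = 276748245912637/404996869618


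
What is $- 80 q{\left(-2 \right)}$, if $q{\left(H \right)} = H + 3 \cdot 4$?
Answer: $-800$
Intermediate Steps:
$q{\left(H \right)} = 12 + H$ ($q{\left(H \right)} = H + 12 = 12 + H$)
$- 80 q{\left(-2 \right)} = - 80 \left(12 - 2\right) = \left(-80\right) 10 = -800$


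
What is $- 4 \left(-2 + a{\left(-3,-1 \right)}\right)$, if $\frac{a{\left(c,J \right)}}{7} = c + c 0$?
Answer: $92$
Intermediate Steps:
$a{\left(c,J \right)} = 7 c$ ($a{\left(c,J \right)} = 7 \left(c + c 0\right) = 7 \left(c + 0\right) = 7 c$)
$- 4 \left(-2 + a{\left(-3,-1 \right)}\right) = - 4 \left(-2 + 7 \left(-3\right)\right) = - 4 \left(-2 - 21\right) = \left(-4\right) \left(-23\right) = 92$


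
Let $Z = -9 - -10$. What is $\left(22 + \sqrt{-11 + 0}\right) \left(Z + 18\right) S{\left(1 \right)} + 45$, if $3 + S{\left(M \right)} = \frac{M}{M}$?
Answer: $-791 - 38 i \sqrt{11} \approx -791.0 - 126.03 i$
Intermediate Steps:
$Z = 1$ ($Z = -9 + 10 = 1$)
$S{\left(M \right)} = -2$ ($S{\left(M \right)} = -3 + \frac{M}{M} = -3 + 1 = -2$)
$\left(22 + \sqrt{-11 + 0}\right) \left(Z + 18\right) S{\left(1 \right)} + 45 = \left(22 + \sqrt{-11 + 0}\right) \left(1 + 18\right) \left(-2\right) + 45 = \left(22 + \sqrt{-11}\right) 19 \left(-2\right) + 45 = \left(22 + i \sqrt{11}\right) 19 \left(-2\right) + 45 = \left(418 + 19 i \sqrt{11}\right) \left(-2\right) + 45 = \left(-836 - 38 i \sqrt{11}\right) + 45 = -791 - 38 i \sqrt{11}$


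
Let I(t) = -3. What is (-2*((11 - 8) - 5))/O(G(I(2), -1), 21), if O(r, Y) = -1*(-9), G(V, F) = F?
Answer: 4/9 ≈ 0.44444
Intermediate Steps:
O(r, Y) = 9
(-2*((11 - 8) - 5))/O(G(I(2), -1), 21) = -2*((11 - 8) - 5)/9 = -2*(3 - 5)*(1/9) = -2*(-2)*(1/9) = 4*(1/9) = 4/9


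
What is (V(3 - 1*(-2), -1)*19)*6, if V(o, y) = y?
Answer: -114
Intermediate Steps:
(V(3 - 1*(-2), -1)*19)*6 = -1*19*6 = -19*6 = -114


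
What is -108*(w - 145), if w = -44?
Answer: 20412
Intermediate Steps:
-108*(w - 145) = -108*(-44 - 145) = -108*(-189) = 20412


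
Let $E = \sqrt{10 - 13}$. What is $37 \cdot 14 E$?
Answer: $518 i \sqrt{3} \approx 897.2 i$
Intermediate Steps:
$E = i \sqrt{3}$ ($E = \sqrt{-3} = i \sqrt{3} \approx 1.732 i$)
$37 \cdot 14 E = 37 \cdot 14 i \sqrt{3} = 518 i \sqrt{3}$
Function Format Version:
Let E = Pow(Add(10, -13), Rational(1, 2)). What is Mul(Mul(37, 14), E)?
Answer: Mul(518, I, Pow(3, Rational(1, 2))) ≈ Mul(897.20, I)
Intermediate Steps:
E = Mul(I, Pow(3, Rational(1, 2))) (E = Pow(-3, Rational(1, 2)) = Mul(I, Pow(3, Rational(1, 2))) ≈ Mul(1.7320, I))
Mul(Mul(37, 14), E) = Mul(Mul(37, 14), Mul(I, Pow(3, Rational(1, 2)))) = Mul(518, Mul(I, Pow(3, Rational(1, 2)))) = Mul(518, I, Pow(3, Rational(1, 2)))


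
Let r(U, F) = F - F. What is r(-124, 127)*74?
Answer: 0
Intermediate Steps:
r(U, F) = 0
r(-124, 127)*74 = 0*74 = 0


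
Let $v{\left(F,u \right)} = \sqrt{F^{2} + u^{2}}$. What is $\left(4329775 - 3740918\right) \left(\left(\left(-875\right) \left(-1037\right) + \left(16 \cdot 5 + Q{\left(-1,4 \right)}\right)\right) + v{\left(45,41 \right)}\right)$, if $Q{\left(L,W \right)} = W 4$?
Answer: $534370650647 + 588857 \sqrt{3706} \approx 5.3441 \cdot 10^{11}$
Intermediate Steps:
$Q{\left(L,W \right)} = 4 W$
$\left(4329775 - 3740918\right) \left(\left(\left(-875\right) \left(-1037\right) + \left(16 \cdot 5 + Q{\left(-1,4 \right)}\right)\right) + v{\left(45,41 \right)}\right) = \left(4329775 - 3740918\right) \left(\left(\left(-875\right) \left(-1037\right) + \left(16 \cdot 5 + 4 \cdot 4\right)\right) + \sqrt{45^{2} + 41^{2}}\right) = 588857 \left(\left(907375 + \left(80 + 16\right)\right) + \sqrt{2025 + 1681}\right) = 588857 \left(\left(907375 + 96\right) + \sqrt{3706}\right) = 588857 \left(907471 + \sqrt{3706}\right) = 534370650647 + 588857 \sqrt{3706}$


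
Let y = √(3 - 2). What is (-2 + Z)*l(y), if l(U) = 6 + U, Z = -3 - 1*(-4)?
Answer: -7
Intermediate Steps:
Z = 1 (Z = -3 + 4 = 1)
y = 1 (y = √1 = 1)
(-2 + Z)*l(y) = (-2 + 1)*(6 + 1) = -1*7 = -7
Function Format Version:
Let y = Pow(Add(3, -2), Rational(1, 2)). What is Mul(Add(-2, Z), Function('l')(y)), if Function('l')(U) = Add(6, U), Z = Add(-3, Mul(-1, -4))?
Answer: -7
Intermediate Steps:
Z = 1 (Z = Add(-3, 4) = 1)
y = 1 (y = Pow(1, Rational(1, 2)) = 1)
Mul(Add(-2, Z), Function('l')(y)) = Mul(Add(-2, 1), Add(6, 1)) = Mul(-1, 7) = -7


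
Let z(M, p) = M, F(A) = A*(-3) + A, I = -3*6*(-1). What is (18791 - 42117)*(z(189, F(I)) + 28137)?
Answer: -660732276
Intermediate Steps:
I = 18 (I = -18*(-1) = 18)
F(A) = -2*A (F(A) = -3*A + A = -2*A)
(18791 - 42117)*(z(189, F(I)) + 28137) = (18791 - 42117)*(189 + 28137) = -23326*28326 = -660732276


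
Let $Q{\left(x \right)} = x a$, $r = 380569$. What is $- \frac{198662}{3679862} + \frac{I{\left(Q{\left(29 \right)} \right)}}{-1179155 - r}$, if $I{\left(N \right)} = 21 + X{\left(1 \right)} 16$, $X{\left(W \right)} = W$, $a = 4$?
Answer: $- \frac{154997022091}{2869784539044} \approx -0.05401$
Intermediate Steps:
$Q{\left(x \right)} = 4 x$ ($Q{\left(x \right)} = x 4 = 4 x$)
$I{\left(N \right)} = 37$ ($I{\left(N \right)} = 21 + 1 \cdot 16 = 21 + 16 = 37$)
$- \frac{198662}{3679862} + \frac{I{\left(Q{\left(29 \right)} \right)}}{-1179155 - r} = - \frac{198662}{3679862} + \frac{37}{-1179155 - 380569} = \left(-198662\right) \frac{1}{3679862} + \frac{37}{-1179155 - 380569} = - \frac{99331}{1839931} + \frac{37}{-1559724} = - \frac{99331}{1839931} + 37 \left(- \frac{1}{1559724}\right) = - \frac{99331}{1839931} - \frac{37}{1559724} = - \frac{154997022091}{2869784539044}$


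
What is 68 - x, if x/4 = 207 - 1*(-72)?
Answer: -1048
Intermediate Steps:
x = 1116 (x = 4*(207 - 1*(-72)) = 4*(207 + 72) = 4*279 = 1116)
68 - x = 68 - 1*1116 = 68 - 1116 = -1048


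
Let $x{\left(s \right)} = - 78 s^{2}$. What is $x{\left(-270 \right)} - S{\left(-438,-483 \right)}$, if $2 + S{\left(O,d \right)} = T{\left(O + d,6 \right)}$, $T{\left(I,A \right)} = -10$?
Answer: $-5686188$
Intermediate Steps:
$S{\left(O,d \right)} = -12$ ($S{\left(O,d \right)} = -2 - 10 = -12$)
$x{\left(-270 \right)} - S{\left(-438,-483 \right)} = - 78 \left(-270\right)^{2} - -12 = \left(-78\right) 72900 + 12 = -5686200 + 12 = -5686188$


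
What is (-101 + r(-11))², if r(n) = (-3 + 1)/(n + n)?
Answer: 1232100/121 ≈ 10183.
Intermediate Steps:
r(n) = -1/n (r(n) = -2*1/(2*n) = -1/n)
(-101 + r(-11))² = (-101 - 1/(-11))² = (-101 - 1*(-1/11))² = (-101 + 1/11)² = (-1110/11)² = 1232100/121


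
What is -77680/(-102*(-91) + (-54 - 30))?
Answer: -38840/4599 ≈ -8.4453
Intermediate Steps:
-77680/(-102*(-91) + (-54 - 30)) = -77680/(9282 - 84) = -77680/9198 = -77680*1/9198 = -38840/4599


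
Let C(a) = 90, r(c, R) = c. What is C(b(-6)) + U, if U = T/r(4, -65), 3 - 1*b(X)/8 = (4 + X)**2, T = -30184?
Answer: -7456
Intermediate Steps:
b(X) = 24 - 8*(4 + X)**2
U = -7546 (U = -30184/4 = -30184*1/4 = -7546)
C(b(-6)) + U = 90 - 7546 = -7456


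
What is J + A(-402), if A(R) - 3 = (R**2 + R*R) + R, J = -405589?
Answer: -82780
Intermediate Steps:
A(R) = 3 + R + 2*R**2 (A(R) = 3 + ((R**2 + R*R) + R) = 3 + ((R**2 + R**2) + R) = 3 + (2*R**2 + R) = 3 + (R + 2*R**2) = 3 + R + 2*R**2)
J + A(-402) = -405589 + (3 - 402 + 2*(-402)**2) = -405589 + (3 - 402 + 2*161604) = -405589 + (3 - 402 + 323208) = -405589 + 322809 = -82780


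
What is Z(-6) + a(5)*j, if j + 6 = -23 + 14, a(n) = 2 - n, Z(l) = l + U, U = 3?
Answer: 42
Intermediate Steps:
Z(l) = 3 + l (Z(l) = l + 3 = 3 + l)
j = -15 (j = -6 + (-23 + 14) = -6 - 9 = -15)
Z(-6) + a(5)*j = (3 - 6) + (2 - 1*5)*(-15) = -3 + (2 - 5)*(-15) = -3 - 3*(-15) = -3 + 45 = 42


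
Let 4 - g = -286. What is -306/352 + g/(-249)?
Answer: -89137/43824 ≈ -2.0340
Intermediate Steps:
g = 290 (g = 4 - 1*(-286) = 4 + 286 = 290)
-306/352 + g/(-249) = -306/352 + 290/(-249) = -306*1/352 + 290*(-1/249) = -153/176 - 290/249 = -89137/43824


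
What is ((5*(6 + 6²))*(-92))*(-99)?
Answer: 1912680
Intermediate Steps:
((5*(6 + 6²))*(-92))*(-99) = ((5*(6 + 36))*(-92))*(-99) = ((5*42)*(-92))*(-99) = (210*(-92))*(-99) = -19320*(-99) = 1912680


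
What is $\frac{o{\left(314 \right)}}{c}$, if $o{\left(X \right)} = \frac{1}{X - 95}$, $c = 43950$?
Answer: $\frac{1}{9625050} \approx 1.039 \cdot 10^{-7}$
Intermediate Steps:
$o{\left(X \right)} = \frac{1}{-95 + X}$
$\frac{o{\left(314 \right)}}{c} = \frac{1}{\left(-95 + 314\right) 43950} = \frac{1}{219} \cdot \frac{1}{43950} = \frac{1}{9625050}$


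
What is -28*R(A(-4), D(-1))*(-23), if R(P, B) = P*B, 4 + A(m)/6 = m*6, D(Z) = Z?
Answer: 108192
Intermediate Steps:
A(m) = -24 + 36*m (A(m) = -24 + 6*(m*6) = -24 + 6*(6*m) = -24 + 36*m)
R(P, B) = B*P
-28*R(A(-4), D(-1))*(-23) = -(-28)*(-24 + 36*(-4))*(-23) = -(-28)*(-24 - 144)*(-23) = -(-28)*(-168)*(-23) = -28*168*(-23) = -4704*(-23) = 108192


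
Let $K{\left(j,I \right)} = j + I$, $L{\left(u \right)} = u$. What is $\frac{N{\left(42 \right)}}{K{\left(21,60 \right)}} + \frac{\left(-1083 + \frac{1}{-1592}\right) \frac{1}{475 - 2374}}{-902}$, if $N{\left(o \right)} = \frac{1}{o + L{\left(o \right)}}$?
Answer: $- \frac{250113737}{515390453424} \approx -0.00048529$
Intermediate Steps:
$N{\left(o \right)} = \frac{1}{2 o}$ ($N{\left(o \right)} = \frac{1}{o + o} = \frac{1}{2 o}$)
$K{\left(j,I \right)} = I + j$
$\frac{N{\left(42 \right)}}{K{\left(21,60 \right)}} + \frac{\left(-1083 + \frac{1}{-1592}\right) \frac{1}{475 - 2374}}{-902} = \frac{\frac{1}{2} \cdot \frac{1}{42}}{60 + 21} + \frac{\left(-1083 + \frac{1}{-1592}\right) \frac{1}{475 - 2374}}{-902} = \frac{\frac{1}{2} \cdot \frac{1}{42}}{81} + \frac{-1083 - \frac{1}{1592}}{-1899} \left(- \frac{1}{902}\right) = \frac{1}{84} \cdot \frac{1}{81} + \left(- \frac{1724137}{1592}\right) \left(- \frac{1}{1899}\right) \left(- \frac{1}{902}\right) = \frac{1}{6804} + \frac{1724137}{3023208} \left(- \frac{1}{902}\right) = \frac{1}{6804} - \frac{1724137}{2726933616} = - \frac{250113737}{515390453424}$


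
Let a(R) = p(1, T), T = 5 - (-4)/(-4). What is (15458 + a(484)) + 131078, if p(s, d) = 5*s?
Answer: 146541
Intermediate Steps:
T = 4 (T = 5 - (-4)*(-1)/4 = 5 - 1*1 = 5 - 1 = 4)
a(R) = 5 (a(R) = 5*1 = 5)
(15458 + a(484)) + 131078 = (15458 + 5) + 131078 = 15463 + 131078 = 146541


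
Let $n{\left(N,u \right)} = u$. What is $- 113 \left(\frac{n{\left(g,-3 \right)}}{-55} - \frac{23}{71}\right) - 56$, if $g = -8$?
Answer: $- \frac{99804}{3905} \approx -25.558$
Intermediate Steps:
$- 113 \left(\frac{n{\left(g,-3 \right)}}{-55} - \frac{23}{71}\right) - 56 = - 113 \left(- \frac{3}{-55} - \frac{23}{71}\right) - 56 = - 113 \left(\left(-3\right) \left(- \frac{1}{55}\right) - \frac{23}{71}\right) - 56 = - 113 \left(\frac{3}{55} - \frac{23}{71}\right) - 56 = \left(-113\right) \left(- \frac{1052}{3905}\right) - 56 = \frac{118876}{3905} - 56 = - \frac{99804}{3905}$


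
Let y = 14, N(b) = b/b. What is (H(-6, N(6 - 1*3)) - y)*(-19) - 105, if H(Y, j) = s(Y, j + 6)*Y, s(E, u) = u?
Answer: 959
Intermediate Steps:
N(b) = 1
H(Y, j) = Y*(6 + j) (H(Y, j) = (j + 6)*Y = (6 + j)*Y = Y*(6 + j))
(H(-6, N(6 - 1*3)) - y)*(-19) - 105 = (-6*(6 + 1) - 1*14)*(-19) - 105 = (-6*7 - 14)*(-19) - 105 = (-42 - 14)*(-19) - 105 = -56*(-19) - 105 = 1064 - 105 = 959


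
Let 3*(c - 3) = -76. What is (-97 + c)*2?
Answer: -716/3 ≈ -238.67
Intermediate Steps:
c = -67/3 (c = 3 + (⅓)*(-76) = 3 - 76/3 = -67/3 ≈ -22.333)
(-97 + c)*2 = (-97 - 67/3)*2 = -358/3*2 = -716/3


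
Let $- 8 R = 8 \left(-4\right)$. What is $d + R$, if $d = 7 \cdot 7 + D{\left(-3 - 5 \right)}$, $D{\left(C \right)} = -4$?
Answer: $49$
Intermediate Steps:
$R = 4$ ($R = - \frac{8 \left(-4\right)}{8} = \left(- \frac{1}{8}\right) \left(-32\right) = 4$)
$d = 45$ ($d = 7 \cdot 7 - 4 = 49 - 4 = 45$)
$d + R = 45 + 4 = 49$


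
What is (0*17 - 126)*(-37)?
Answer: 4662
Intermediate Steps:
(0*17 - 126)*(-37) = (0 - 126)*(-37) = -126*(-37) = 4662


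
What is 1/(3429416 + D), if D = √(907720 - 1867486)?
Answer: 1714708/5880447530411 - I*√959766/11760895060822 ≈ 2.9159e-7 - 8.3299e-11*I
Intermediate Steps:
D = I*√959766 (D = √(-959766) = I*√959766 ≈ 979.68*I)
1/(3429416 + D) = 1/(3429416 + I*√959766)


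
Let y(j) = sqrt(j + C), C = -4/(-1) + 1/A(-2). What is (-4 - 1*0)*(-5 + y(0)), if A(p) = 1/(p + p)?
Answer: 20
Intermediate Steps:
A(p) = 1/(2*p)
C = 0 (C = -4/(-1) + 1/((1/2)/(-2)) = -4*(-1) + 1/((1/2)*(-1/2)) = 4 + 1/(-1/4) = 4 + 1*(-4) = 4 - 4 = 0)
y(j) = sqrt(j) (y(j) = sqrt(j + 0) = sqrt(j))
(-4 - 1*0)*(-5 + y(0)) = (-4 - 1*0)*(-5 + sqrt(0)) = (-4 + 0)*(-5 + 0) = -4*(-5) = 20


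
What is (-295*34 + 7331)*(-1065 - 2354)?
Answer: 9227881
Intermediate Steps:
(-295*34 + 7331)*(-1065 - 2354) = (-10030 + 7331)*(-3419) = -2699*(-3419) = 9227881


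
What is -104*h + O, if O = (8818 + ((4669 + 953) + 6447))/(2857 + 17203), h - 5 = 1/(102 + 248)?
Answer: -364569579/702100 ≈ -519.26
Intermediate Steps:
h = 1751/350 (h = 5 + 1/(102 + 248) = 5 + 1/350 = 1751/350 ≈ 5.0029)
O = 20887/20060 (O = (8818 + (5622 + 6447))/20060 = (8818 + 12069)*(1/20060) = 20887*(1/20060) = 20887/20060 ≈ 1.0412)
-104*h + O = -104*1751/350 + 20887/20060 = -91052/175 + 20887/20060 = -364569579/702100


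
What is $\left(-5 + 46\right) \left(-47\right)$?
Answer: $-1927$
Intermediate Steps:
$\left(-5 + 46\right) \left(-47\right) = 41 \left(-47\right) = -1927$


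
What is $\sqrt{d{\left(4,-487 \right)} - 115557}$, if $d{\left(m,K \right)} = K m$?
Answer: $i \sqrt{117505} \approx 342.79 i$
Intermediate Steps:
$\sqrt{d{\left(4,-487 \right)} - 115557} = \sqrt{\left(-487\right) 4 - 115557} = \sqrt{-1948 - 115557} = \sqrt{-117505} = i \sqrt{117505}$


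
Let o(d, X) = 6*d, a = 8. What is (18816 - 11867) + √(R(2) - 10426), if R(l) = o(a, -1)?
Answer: 6949 + I*√10378 ≈ 6949.0 + 101.87*I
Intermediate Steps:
R(l) = 48 (R(l) = 6*8 = 48)
(18816 - 11867) + √(R(2) - 10426) = (18816 - 11867) + √(48 - 10426) = 6949 + √(-10378) = 6949 + I*√10378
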